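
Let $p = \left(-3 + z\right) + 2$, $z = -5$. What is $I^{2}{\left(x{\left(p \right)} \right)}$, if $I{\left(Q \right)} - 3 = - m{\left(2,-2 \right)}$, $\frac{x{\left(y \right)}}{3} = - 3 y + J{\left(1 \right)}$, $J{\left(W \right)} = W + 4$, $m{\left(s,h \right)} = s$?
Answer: $1$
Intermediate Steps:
$J{\left(W \right)} = 4 + W$
$p = -6$ ($p = \left(-3 - 5\right) + 2 = -8 + 2 = -6$)
$x{\left(y \right)} = 15 - 9 y$ ($x{\left(y \right)} = 3 \left(- 3 y + \left(4 + 1\right)\right) = 3 \left(- 3 y + 5\right) = 3 \left(5 - 3 y\right) = 15 - 9 y$)
$I{\left(Q \right)} = 1$ ($I{\left(Q \right)} = 3 - 2 = 1$)
$I^{2}{\left(x{\left(p \right)} \right)} = 1^{2} = 1$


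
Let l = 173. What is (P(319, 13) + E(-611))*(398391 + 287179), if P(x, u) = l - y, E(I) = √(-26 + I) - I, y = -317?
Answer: 754812570 + 4798990*I*√13 ≈ 7.5481e+8 + 1.7303e+7*I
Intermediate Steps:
P(x, u) = 490 (P(x, u) = 173 - 1*(-317) = 173 + 317 = 490)
(P(319, 13) + E(-611))*(398391 + 287179) = (490 + (√(-26 - 611) - 1*(-611)))*(398391 + 287179) = (490 + (√(-637) + 611))*685570 = (490 + (7*I*√13 + 611))*685570 = (490 + (611 + 7*I*√13))*685570 = (1101 + 7*I*√13)*685570 = 754812570 + 4798990*I*√13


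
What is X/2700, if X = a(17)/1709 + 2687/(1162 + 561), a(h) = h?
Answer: 85581/147230350 ≈ 0.00058127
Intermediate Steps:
X = 4621374/2944607 (X = 17/1709 + 2687/(1162 + 561) = 17*(1/1709) + 2687/1723 = 17/1709 + 2687*(1/1723) = 17/1709 + 2687/1723 = 4621374/2944607 ≈ 1.5694)
X/2700 = (4621374/2944607)/2700 = (4621374/2944607)*(1/2700) = 85581/147230350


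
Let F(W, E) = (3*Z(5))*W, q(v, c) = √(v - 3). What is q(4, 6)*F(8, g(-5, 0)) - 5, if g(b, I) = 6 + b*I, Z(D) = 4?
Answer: 91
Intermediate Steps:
q(v, c) = √(-3 + v)
g(b, I) = 6 + I*b
F(W, E) = 12*W (F(W, E) = (3*4)*W = 12*W)
q(4, 6)*F(8, g(-5, 0)) - 5 = √(-3 + 4)*(12*8) - 5 = √1*96 - 5 = 1*96 - 5 = 96 - 5 = 91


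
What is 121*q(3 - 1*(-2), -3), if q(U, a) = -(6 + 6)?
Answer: -1452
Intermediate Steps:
q(U, a) = -12 (q(U, a) = -1*12 = -12)
121*q(3 - 1*(-2), -3) = 121*(-12) = -1452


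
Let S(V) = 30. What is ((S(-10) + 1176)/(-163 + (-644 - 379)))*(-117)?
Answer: 70551/593 ≈ 118.97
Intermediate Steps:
((S(-10) + 1176)/(-163 + (-644 - 379)))*(-117) = ((30 + 1176)/(-163 + (-644 - 379)))*(-117) = (1206/(-163 - 1023))*(-117) = (1206/(-1186))*(-117) = (1206*(-1/1186))*(-117) = -603/593*(-117) = 70551/593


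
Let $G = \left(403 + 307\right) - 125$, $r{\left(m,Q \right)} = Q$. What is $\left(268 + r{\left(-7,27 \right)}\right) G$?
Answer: $172575$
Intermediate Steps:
$G = 585$ ($G = 710 - 125 = 585$)
$\left(268 + r{\left(-7,27 \right)}\right) G = \left(268 + 27\right) 585 = 295 \cdot 585 = 172575$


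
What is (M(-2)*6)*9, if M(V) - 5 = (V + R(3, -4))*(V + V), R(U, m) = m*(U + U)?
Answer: 5886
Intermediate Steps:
R(U, m) = 2*U*m (R(U, m) = m*(2*U) = 2*U*m)
M(V) = 5 + 2*V*(-24 + V) (M(V) = 5 + (V + 2*3*(-4))*(V + V) = 5 + (V - 24)*(2*V) = 5 + (-24 + V)*(2*V) = 5 + 2*V*(-24 + V))
(M(-2)*6)*9 = ((5 - 48*(-2) + 2*(-2)²)*6)*9 = ((5 + 96 + 2*4)*6)*9 = ((5 + 96 + 8)*6)*9 = (109*6)*9 = 654*9 = 5886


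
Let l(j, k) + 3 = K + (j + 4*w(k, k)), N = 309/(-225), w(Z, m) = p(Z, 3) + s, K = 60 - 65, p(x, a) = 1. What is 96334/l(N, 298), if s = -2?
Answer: -7225050/1003 ≈ -7203.4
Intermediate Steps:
K = -5
w(Z, m) = -1 (w(Z, m) = 1 - 2 = -1)
N = -103/75 (N = 309*(-1/225) = -103/75 ≈ -1.3733)
l(j, k) = -12 + j (l(j, k) = -3 + (-5 + (j + 4*(-1))) = -3 + (-5 + (j - 4)) = -3 + (-5 + (-4 + j)) = -3 + (-9 + j) = -12 + j)
96334/l(N, 298) = 96334/(-12 - 103/75) = 96334/(-1003/75) = 96334*(-75/1003) = -7225050/1003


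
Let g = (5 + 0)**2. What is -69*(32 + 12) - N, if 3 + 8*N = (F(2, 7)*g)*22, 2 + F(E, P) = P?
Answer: -27035/8 ≈ -3379.4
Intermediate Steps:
F(E, P) = -2 + P
g = 25 (g = 5**2 = 25)
N = 2747/8 (N = -3/8 + (((-2 + 7)*25)*22)/8 = -3/8 + ((5*25)*22)/8 = -3/8 + (125*22)/8 = -3/8 + (1/8)*2750 = -3/8 + 1375/4 = 2747/8 ≈ 343.38)
-69*(32 + 12) - N = -69*(32 + 12) - 1*2747/8 = -69*44 - 2747/8 = -3036 - 2747/8 = -27035/8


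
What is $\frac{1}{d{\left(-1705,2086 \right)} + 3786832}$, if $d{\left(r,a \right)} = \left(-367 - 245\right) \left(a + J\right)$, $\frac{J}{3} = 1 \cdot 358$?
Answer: $\frac{1}{1852912} \approx 5.3969 \cdot 10^{-7}$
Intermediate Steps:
$J = 1074$ ($J = 3 \cdot 1 \cdot 358 = 3 \cdot 358 = 1074$)
$d{\left(r,a \right)} = -657288 - 612 a$ ($d{\left(r,a \right)} = \left(-367 - 245\right) \left(a + 1074\right) = - 612 \left(1074 + a\right) = -657288 - 612 a$)
$\frac{1}{d{\left(-1705,2086 \right)} + 3786832} = \frac{1}{\left(-657288 - 1276632\right) + 3786832} = \frac{1}{-1933920 + 3786832} = \frac{1}{1852912}$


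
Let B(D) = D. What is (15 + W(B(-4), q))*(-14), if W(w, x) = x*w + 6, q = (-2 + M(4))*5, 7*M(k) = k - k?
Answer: -854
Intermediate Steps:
M(k) = 0 (M(k) = (k - k)/7 = (1/7)*0 = 0)
q = -10 (q = (-2 + 0)*5 = -2*5 = -10)
W(w, x) = 6 + w*x (W(w, x) = w*x + 6 = 6 + w*x)
(15 + W(B(-4), q))*(-14) = (15 + (6 - 4*(-10)))*(-14) = (15 + (6 + 40))*(-14) = (15 + 46)*(-14) = 61*(-14) = -854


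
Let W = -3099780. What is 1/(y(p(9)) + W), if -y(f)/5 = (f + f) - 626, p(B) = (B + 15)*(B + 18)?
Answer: -1/3103130 ≈ -3.2226e-7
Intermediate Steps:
p(B) = (15 + B)*(18 + B)
y(f) = 3130 - 10*f (y(f) = -5*((f + f) - 626) = -5*(2*f - 626) = -5*(-626 + 2*f) = 3130 - 10*f)
1/(y(p(9)) + W) = 1/((3130 - 10*(270 + 9² + 33*9)) - 3099780) = 1/((3130 - 10*(270 + 81 + 297)) - 3099780) = 1/((3130 - 10*648) - 3099780) = 1/((3130 - 6480) - 3099780) = 1/(-3350 - 3099780) = 1/(-3103130) = -1/3103130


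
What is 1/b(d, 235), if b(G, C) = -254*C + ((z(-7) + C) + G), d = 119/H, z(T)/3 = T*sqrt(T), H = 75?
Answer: -334425450/19882751872411 + 118125*I*sqrt(7)/19882751872411 ≈ -1.682e-5 + 1.5719e-8*I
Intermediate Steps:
z(T) = 3*T**(3/2) (z(T) = 3*(T*sqrt(T)) = 3*T**(3/2))
d = 119/75 ≈ 1.5867
b(G, C) = G - 253*C - 21*I*sqrt(7) (b(G, C) = -254*C + ((3*(-7)**(3/2) + C) + G) = -254*C + ((3*(-7*I*sqrt(7)) + C) + G) = -254*C + ((-21*I*sqrt(7) + C) + G) = -254*C + ((C - 21*I*sqrt(7)) + G) = -254*C + (C + G - 21*I*sqrt(7)) = G - 253*C - 21*I*sqrt(7))
1/b(d, 235) = 1/(119/75 - 253*235 - 21*I*sqrt(7)) = 1/(119/75 - 59455 - 21*I*sqrt(7)) = 1/(-4459006/75 - 21*I*sqrt(7))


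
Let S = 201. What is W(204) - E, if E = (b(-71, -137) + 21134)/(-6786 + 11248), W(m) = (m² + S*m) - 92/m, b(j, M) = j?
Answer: 18799995601/227562 ≈ 82615.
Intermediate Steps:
W(m) = m² - 92/m + 201*m (W(m) = (m² + 201*m) - 92/m = m² - 92/m + 201*m)
E = 21063/4462 (E = (-71 + 21134)/(-6786 + 11248) = 21063/4462 ≈ 4.7205)
W(204) - E = (-92 + 204²*(201 + 204))/204 - 1*21063/4462 = (-92 + 41616*405)/204 - 21063/4462 = (-92 + 16854480)/204 - 21063/4462 = (1/204)*16854388 - 21063/4462 = 4213597/51 - 21063/4462 = 18799995601/227562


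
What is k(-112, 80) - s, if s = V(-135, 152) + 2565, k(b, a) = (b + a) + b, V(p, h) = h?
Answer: -2861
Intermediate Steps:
k(b, a) = a + 2*b (k(b, a) = (a + b) + b = a + 2*b)
s = 2717 (s = 152 + 2565 = 2717)
k(-112, 80) - s = (80 + 2*(-112)) - 1*2717 = (80 - 224) - 2717 = -144 - 2717 = -2861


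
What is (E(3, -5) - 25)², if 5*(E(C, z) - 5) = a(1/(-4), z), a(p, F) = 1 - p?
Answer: 6241/16 ≈ 390.06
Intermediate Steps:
E(C, z) = 21/4 (E(C, z) = 5 + (1 - 1/(-4))/5 = 5 + (1 - 1*(-¼))/5 = 5 + (1 + ¼)/5 = 5 + (⅕)*(5/4) = 5 + ¼ = 21/4)
(E(3, -5) - 25)² = (21/4 - 25)² = (-79/4)² = 6241/16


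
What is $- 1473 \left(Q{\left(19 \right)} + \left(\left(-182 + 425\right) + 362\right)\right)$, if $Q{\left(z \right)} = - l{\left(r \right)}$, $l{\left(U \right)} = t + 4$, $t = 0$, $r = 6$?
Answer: $-885273$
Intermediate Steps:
$l{\left(U \right)} = 4$ ($l{\left(U \right)} = 0 + 4 = 4$)
$Q{\left(z \right)} = -4$ ($Q{\left(z \right)} = \left(-1\right) 4 = -4$)
$- 1473 \left(Q{\left(19 \right)} + \left(\left(-182 + 425\right) + 362\right)\right) = - 1473 \left(-4 + \left(\left(-182 + 425\right) + 362\right)\right) = - 1473 \left(-4 + \left(243 + 362\right)\right) = - 1473 \left(-4 + 605\right) = \left(-1473\right) 601 = -885273$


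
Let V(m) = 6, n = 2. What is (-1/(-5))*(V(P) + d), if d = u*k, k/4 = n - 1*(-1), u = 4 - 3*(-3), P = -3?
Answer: 162/5 ≈ 32.400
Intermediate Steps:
u = 13 (u = 4 + 9 = 13)
k = 12 (k = 4*(2 - 1*(-1)) = 4*(2 + 1) = 4*3 = 12)
d = 156 (d = 13*12 = 156)
(-1/(-5))*(V(P) + d) = (-1/(-5))*(6 + 156) = -1*(-⅕)*162 = (⅕)*162 = 162/5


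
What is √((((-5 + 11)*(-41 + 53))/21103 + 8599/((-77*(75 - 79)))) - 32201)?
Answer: I*√339799275170205081/3249862 ≈ 179.37*I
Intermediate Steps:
√((((-5 + 11)*(-41 + 53))/21103 + 8599/((-77*(75 - 79)))) - 32201) = √(((6*12)*(1/21103) + 8599/((-77*(-4)))) - 32201) = √((72*(1/21103) + 8599/308) - 32201) = √((72/21103 + 8599*(1/308)) - 32201) = √((72/21103 + 8599/308) - 32201) = √(181486873/6499724 - 32201) = √(-209116125651/6499724) = I*√339799275170205081/3249862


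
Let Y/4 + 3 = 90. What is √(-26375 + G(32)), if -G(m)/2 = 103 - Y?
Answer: I*√25885 ≈ 160.89*I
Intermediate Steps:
Y = 348 (Y = -12 + 4*90 = -12 + 360 = 348)
G(m) = 490 (G(m) = -2*(103 - 1*348) = -2*(103 - 348) = -2*(-245) = 490)
√(-26375 + G(32)) = √(-26375 + 490) = √(-25885) = I*√25885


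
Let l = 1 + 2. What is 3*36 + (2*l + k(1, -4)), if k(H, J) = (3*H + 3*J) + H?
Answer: 106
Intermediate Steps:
l = 3
k(H, J) = 3*J + 4*H
3*36 + (2*l + k(1, -4)) = 3*36 + (2*3 + (3*(-4) + 4*1)) = 108 + (6 + (-12 + 4)) = 108 + (6 - 8) = 108 - 2 = 106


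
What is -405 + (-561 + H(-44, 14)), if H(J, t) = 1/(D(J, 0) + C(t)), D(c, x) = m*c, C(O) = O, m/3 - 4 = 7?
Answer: -1389109/1438 ≈ -966.00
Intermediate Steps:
m = 33 (m = 12 + 3*7 = 12 + 21 = 33)
D(c, x) = 33*c
H(J, t) = 1/(t + 33*J) (H(J, t) = 1/(33*J + t) = 1/(t + 33*J))
-405 + (-561 + H(-44, 14)) = -405 + (-561 + 1/(14 + 33*(-44))) = -405 + (-561 + 1/(14 - 1452)) = -405 + (-561 + 1/(-1438)) = -405 + (-561 - 1/1438) = -405 - 806719/1438 = -1389109/1438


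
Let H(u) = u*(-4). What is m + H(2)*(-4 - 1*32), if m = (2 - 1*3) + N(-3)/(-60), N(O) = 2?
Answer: 8609/30 ≈ 286.97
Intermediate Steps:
H(u) = -4*u
m = -31/30 (m = (2 - 1*3) + 2/(-60) = (2 - 3) + 2*(-1/60) = -1 - 1/30 = -31/30 ≈ -1.0333)
m + H(2)*(-4 - 1*32) = -31/30 + (-4*2)*(-4 - 1*32) = -31/30 - 8*(-4 - 32) = -31/30 - 8*(-36) = -31/30 + 288 = 8609/30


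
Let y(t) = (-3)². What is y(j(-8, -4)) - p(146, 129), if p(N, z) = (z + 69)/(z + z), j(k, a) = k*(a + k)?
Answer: 354/43 ≈ 8.2326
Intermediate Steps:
y(t) = 9
p(N, z) = (69 + z)/(2*z) (p(N, z) = (69 + z)/((2*z)) = (69 + z)*(1/(2*z)) = (69 + z)/(2*z))
y(j(-8, -4)) - p(146, 129) = 9 - (69 + 129)/(2*129) = 9 - 198/(2*129) = 9 - 1*33/43 = 9 - 33/43 = 354/43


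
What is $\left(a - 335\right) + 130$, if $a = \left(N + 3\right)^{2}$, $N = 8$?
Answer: $-84$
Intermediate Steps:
$a = 121$ ($a = \left(8 + 3\right)^{2} = 11^{2} = 121$)
$\left(a - 335\right) + 130 = \left(121 - 335\right) + 130 = -214 + 130 = -84$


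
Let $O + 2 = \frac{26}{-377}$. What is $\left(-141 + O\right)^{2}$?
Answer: $\frac{17214201}{841} \approx 20469.0$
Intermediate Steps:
$O = - \frac{60}{29}$ ($O = -2 + \frac{26}{-377} = -2 + 26 \left(- \frac{1}{377}\right) = -2 - \frac{2}{29} = - \frac{60}{29} \approx -2.069$)
$\left(-141 + O\right)^{2} = \left(-141 - \frac{60}{29}\right)^{2} = \left(- \frac{4149}{29}\right)^{2} = \frac{17214201}{841}$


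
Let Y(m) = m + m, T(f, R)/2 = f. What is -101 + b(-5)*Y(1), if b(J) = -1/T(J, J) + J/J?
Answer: -494/5 ≈ -98.800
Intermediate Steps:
T(f, R) = 2*f
Y(m) = 2*m
b(J) = 1 - 1/(2*J) (b(J) = -1/(2*J) + J/J = -1/(2*J) + 1 = 1 - 1/(2*J))
-101 + b(-5)*Y(1) = -101 + ((-½ - 5)/(-5))*(2*1) = -101 - ⅕*(-11/2)*2 = -101 + (11/10)*2 = -101 + 11/5 = -494/5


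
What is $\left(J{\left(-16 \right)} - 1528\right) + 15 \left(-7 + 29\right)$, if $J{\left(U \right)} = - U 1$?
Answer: $-1182$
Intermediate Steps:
$J{\left(U \right)} = - U$
$\left(J{\left(-16 \right)} - 1528\right) + 15 \left(-7 + 29\right) = \left(\left(-1\right) \left(-16\right) - 1528\right) + 15 \left(-7 + 29\right) = \left(16 - 1528\right) + 15 \cdot 22 = -1512 + 330 = -1182$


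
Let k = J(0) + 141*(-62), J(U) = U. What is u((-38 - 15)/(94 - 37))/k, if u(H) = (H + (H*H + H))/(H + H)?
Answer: -61/996588 ≈ -6.1209e-5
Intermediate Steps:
k = -8742 (k = 0 + 141*(-62) = 0 - 8742 = -8742)
u(H) = (H² + 2*H)/(2*H) (u(H) = (H + (H² + H))/((2*H)) = (H + (H + H²))*(1/(2*H)) = (H² + 2*H)*(1/(2*H)) = (H² + 2*H)/(2*H))
u((-38 - 15)/(94 - 37))/k = (1 + ((-38 - 15)/(94 - 37))/2)/(-8742) = (1 + (-53/57)/2)*(-1/8742) = (1 + (-53*1/57)/2)*(-1/8742) = (1 + (½)*(-53/57))*(-1/8742) = (1 - 53/114)*(-1/8742) = (61/114)*(-1/8742) = -61/996588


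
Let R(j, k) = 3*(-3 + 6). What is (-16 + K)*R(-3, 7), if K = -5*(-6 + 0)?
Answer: 126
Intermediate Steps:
R(j, k) = 9 (R(j, k) = 3*3 = 9)
K = 30 (K = -5*(-6) = 30)
(-16 + K)*R(-3, 7) = (-16 + 30)*9 = 14*9 = 126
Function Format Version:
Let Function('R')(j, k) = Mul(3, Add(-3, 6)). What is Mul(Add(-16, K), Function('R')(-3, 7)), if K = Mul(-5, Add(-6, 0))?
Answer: 126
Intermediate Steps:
Function('R')(j, k) = 9 (Function('R')(j, k) = Mul(3, 3) = 9)
K = 30 (K = Mul(-5, -6) = 30)
Mul(Add(-16, K), Function('R')(-3, 7)) = Mul(Add(-16, 30), 9) = Mul(14, 9) = 126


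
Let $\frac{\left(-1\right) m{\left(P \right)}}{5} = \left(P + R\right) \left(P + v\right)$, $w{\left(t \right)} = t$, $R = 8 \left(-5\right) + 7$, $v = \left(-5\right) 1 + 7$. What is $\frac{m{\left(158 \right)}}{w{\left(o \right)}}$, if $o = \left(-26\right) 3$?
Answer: $\frac{50000}{39} \approx 1282.1$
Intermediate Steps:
$v = 2$ ($v = -5 + 7 = 2$)
$R = -33$ ($R = -40 + 7 = -33$)
$o = -78$
$m{\left(P \right)} = - 5 \left(-33 + P\right) \left(2 + P\right)$ ($m{\left(P \right)} = - 5 \left(P - 33\right) \left(P + 2\right) = - 5 \left(-33 + P\right) \left(2 + P\right)$)
$\frac{m{\left(158 \right)}}{w{\left(o \right)}} = \frac{330 - 5 \cdot 158^{2} + 155 \cdot 158}{-78} = \left(330 - 124820 + 24490\right) \left(- \frac{1}{78}\right) = \left(-100000\right) \left(- \frac{1}{78}\right) = \frac{50000}{39}$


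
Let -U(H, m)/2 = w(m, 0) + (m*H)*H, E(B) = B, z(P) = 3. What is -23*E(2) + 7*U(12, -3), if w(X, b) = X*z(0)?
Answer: 6128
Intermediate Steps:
w(X, b) = 3*X (w(X, b) = X*3 = 3*X)
U(H, m) = -6*m - 2*m*H² (U(H, m) = -2*(3*m + (m*H)*H) = -2*(3*m + (H*m)*H) = -2*(3*m + m*H²) = -6*m - 2*m*H²)
-23*E(2) + 7*U(12, -3) = -23*2 + 7*(2*(-3)*(-3 - 1*12²)) = -46 + 7*(2*(-3)*(-3 - 1*144)) = -46 + 7*(2*(-3)*(-3 - 144)) = -46 + 7*(2*(-3)*(-147)) = -46 + 7*882 = -46 + 6174 = 6128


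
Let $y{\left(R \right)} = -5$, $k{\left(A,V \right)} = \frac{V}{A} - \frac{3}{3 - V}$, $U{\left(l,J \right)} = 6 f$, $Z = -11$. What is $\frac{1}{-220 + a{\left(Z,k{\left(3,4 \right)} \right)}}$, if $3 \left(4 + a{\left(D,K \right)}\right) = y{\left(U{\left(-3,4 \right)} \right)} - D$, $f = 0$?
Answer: $- \frac{1}{222} \approx -0.0045045$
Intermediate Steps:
$U{\left(l,J \right)} = 0$ ($U{\left(l,J \right)} = 6 \cdot 0 = 0$)
$k{\left(A,V \right)} = - \frac{3}{3 - V} + \frac{V}{A}$
$a{\left(D,K \right)} = - \frac{17}{3} - \frac{D}{3}$ ($a{\left(D,K \right)} = -4 + \frac{-5 - D}{3} = -4 - \left(\frac{5}{3} + \frac{D}{3}\right) = - \frac{17}{3} - \frac{D}{3}$)
$\frac{1}{-220 + a{\left(Z,k{\left(3,4 \right)} \right)}} = \frac{1}{-220 - 2} = \frac{1}{-222} = - \frac{1}{222}$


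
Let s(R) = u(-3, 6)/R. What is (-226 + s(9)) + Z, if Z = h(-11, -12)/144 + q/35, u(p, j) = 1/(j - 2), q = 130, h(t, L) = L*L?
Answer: -55757/252 ≈ -221.26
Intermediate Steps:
h(t, L) = L**2
u(p, j) = 1/(-2 + j)
s(R) = 1/(4*R) (s(R) = 1/((-2 + 6)*R) = 1/(4*R))
Z = 33/7 (Z = (-12)**2/144 + 130/35 = 144*(1/144) + 130*(1/35) = 1 + 26/7 = 33/7 ≈ 4.7143)
(-226 + s(9)) + Z = (-226 + (1/4)/9) + 33/7 = (-226 + (1/4)*(1/9)) + 33/7 = (-226 + 1/36) + 33/7 = -8135/36 + 33/7 = -55757/252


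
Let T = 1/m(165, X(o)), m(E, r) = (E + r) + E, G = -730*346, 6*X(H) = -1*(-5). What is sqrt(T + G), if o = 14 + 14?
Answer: I*sqrt(995222018590)/1985 ≈ 502.57*I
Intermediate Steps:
o = 28
X(H) = 5/6 (X(H) = (-1*(-5))/6 = (1/6)*5 = 5/6)
G = -252580
m(E, r) = r + 2*E
T = 6/1985 (T = 1/(5/6 + 2*165) = 1/(5/6 + 330) = 1/(1985/6) = 6/1985 ≈ 0.0030227)
sqrt(T + G) = sqrt(6/1985 - 252580) = sqrt(-501371294/1985) = I*sqrt(995222018590)/1985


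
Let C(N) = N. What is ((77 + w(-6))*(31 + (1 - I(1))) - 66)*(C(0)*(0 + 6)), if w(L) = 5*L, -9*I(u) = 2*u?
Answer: 0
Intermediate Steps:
I(u) = -2*u/9
((77 + w(-6))*(31 + (1 - I(1))) - 66)*(C(0)*(0 + 6)) = ((77 + 5*(-6))*(31 + (1 - (-2)/9)) - 66)*(0*(0 + 6)) = ((77 - 30)*(31 + (1 - 1*(-2/9))) - 66)*(0*6) = (47*(31 + (1 + 2/9)) - 66)*0 = (47*(31 + 11/9) - 66)*0 = (47*(290/9) - 66)*0 = (13630/9 - 66)*0 = (13036/9)*0 = 0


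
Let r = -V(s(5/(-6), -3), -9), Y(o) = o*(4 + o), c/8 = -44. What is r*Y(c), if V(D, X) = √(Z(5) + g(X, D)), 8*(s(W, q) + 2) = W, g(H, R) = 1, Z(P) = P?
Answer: -122496*√6 ≈ -3.0005e+5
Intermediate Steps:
c = -352 (c = 8*(-44) = -352)
s(W, q) = -2 + W/8
V(D, X) = √6 (V(D, X) = √(5 + 1) = √6)
r = -√6 ≈ -2.4495
r*Y(c) = (-√6)*(-352*(4 - 352)) = (-√6)*(-352*(-348)) = -√6*122496 = -122496*√6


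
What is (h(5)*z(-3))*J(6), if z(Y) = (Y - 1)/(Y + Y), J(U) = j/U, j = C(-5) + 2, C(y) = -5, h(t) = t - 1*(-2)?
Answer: -7/3 ≈ -2.3333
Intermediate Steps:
h(t) = 2 + t (h(t) = t + 2 = 2 + t)
j = -3 (j = -5 + 2 = -3)
J(U) = -3/U
z(Y) = (-1 + Y)/(2*Y) (z(Y) = (-1 + Y)/((2*Y)) = (-1 + Y)*(1/(2*Y)) = (-1 + Y)/(2*Y))
(h(5)*z(-3))*J(6) = ((2 + 5)*((½)*(-1 - 3)/(-3)))*(-3/6) = (7*((½)*(-⅓)*(-4)))*(-3*⅙) = (7*(⅔))*(-½) = (14/3)*(-½) = -7/3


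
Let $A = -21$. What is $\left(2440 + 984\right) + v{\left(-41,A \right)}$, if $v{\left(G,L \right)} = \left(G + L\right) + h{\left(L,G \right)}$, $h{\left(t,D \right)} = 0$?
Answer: $3362$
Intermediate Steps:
$v{\left(G,L \right)} = G + L$ ($v{\left(G,L \right)} = \left(G + L\right) + 0 = G + L$)
$\left(2440 + 984\right) + v{\left(-41,A \right)} = \left(2440 + 984\right) - 62 = 3424 - 62 = 3362$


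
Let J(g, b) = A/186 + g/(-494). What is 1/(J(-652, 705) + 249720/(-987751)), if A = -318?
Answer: -7563209407/4860542775 ≈ -1.5560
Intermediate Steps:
J(g, b) = -53/31 - g/494 (J(g, b) = -318/186 + g/(-494) = -318*1/186 + g*(-1/494) = -53/31 - g/494)
1/(J(-652, 705) + 249720/(-987751)) = 1/((-53/31 - 1/494*(-652)) + 249720/(-987751)) = 1/((-53/31 + 326/247) + 249720*(-1/987751)) = 1/(-2985/7657 - 249720/987751) = 1/(-4860542775/7563209407) = -7563209407/4860542775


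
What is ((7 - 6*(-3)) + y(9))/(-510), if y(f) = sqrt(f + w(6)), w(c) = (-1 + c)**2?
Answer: -5/102 - sqrt(34)/510 ≈ -0.060453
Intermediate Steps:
y(f) = sqrt(25 + f) (y(f) = sqrt(f + (-1 + 6)**2) = sqrt(f + 5**2) = sqrt(f + 25) = sqrt(25 + f))
((7 - 6*(-3)) + y(9))/(-510) = ((7 - 6*(-3)) + sqrt(25 + 9))/(-510) = ((7 + 18) + sqrt(34))*(-1/510) = (25 + sqrt(34))*(-1/510) = -5/102 - sqrt(34)/510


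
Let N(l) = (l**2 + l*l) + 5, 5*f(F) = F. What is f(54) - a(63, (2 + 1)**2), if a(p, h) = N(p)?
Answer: -39661/5 ≈ -7932.2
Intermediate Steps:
f(F) = F/5
N(l) = 5 + 2*l**2 (N(l) = (l**2 + l**2) + 5 = 2*l**2 + 5 = 5 + 2*l**2)
a(p, h) = 5 + 2*p**2
f(54) - a(63, (2 + 1)**2) = (1/5)*54 - (5 + 2*63**2) = 54/5 - (5 + 2*3969) = 54/5 - (5 + 7938) = 54/5 - 1*7943 = 54/5 - 7943 = -39661/5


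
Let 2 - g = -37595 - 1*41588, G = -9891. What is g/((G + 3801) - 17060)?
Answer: -15837/4630 ≈ -3.4205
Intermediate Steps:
g = 79185 (g = 2 - (-37595 - 1*41588) = 2 - (-37595 - 41588) = 2 - 1*(-79183) = 2 + 79183 = 79185)
g/((G + 3801) - 17060) = 79185/((-9891 + 3801) - 17060) = 79185/(-6090 - 17060) = 79185/(-23150) = 79185*(-1/23150) = -15837/4630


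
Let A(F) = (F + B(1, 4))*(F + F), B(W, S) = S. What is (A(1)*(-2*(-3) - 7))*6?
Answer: -60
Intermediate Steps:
A(F) = 2*F*(4 + F) (A(F) = (F + 4)*(F + F) = (4 + F)*(2*F) = 2*F*(4 + F))
(A(1)*(-2*(-3) - 7))*6 = ((2*1*(4 + 1))*(-2*(-3) - 7))*6 = ((2*1*5)*(6 - 7))*6 = (10*(-1))*6 = -10*6 = -60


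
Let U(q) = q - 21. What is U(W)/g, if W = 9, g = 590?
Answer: -6/295 ≈ -0.020339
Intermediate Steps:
U(q) = -21 + q
U(W)/g = (-21 + 9)/590 = -12*1/590 = -6/295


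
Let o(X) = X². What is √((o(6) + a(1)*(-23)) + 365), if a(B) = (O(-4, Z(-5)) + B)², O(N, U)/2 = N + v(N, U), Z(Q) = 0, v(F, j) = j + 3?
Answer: 3*√42 ≈ 19.442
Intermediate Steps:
v(F, j) = 3 + j
O(N, U) = 6 + 2*N + 2*U (O(N, U) = 2*(N + (3 + U)) = 2*(3 + N + U) = 6 + 2*N + 2*U)
a(B) = (-2 + B)² (a(B) = ((6 + 2*(-4) + 2*0) + B)² = ((6 - 8 + 0) + B)² = (-2 + B)²)
√((o(6) + a(1)*(-23)) + 365) = √((6² + (-2 + 1)²*(-23)) + 365) = √((36 + (-1)²*(-23)) + 365) = √((36 + 1*(-23)) + 365) = √((36 - 23) + 365) = √(13 + 365) = √378 = 3*√42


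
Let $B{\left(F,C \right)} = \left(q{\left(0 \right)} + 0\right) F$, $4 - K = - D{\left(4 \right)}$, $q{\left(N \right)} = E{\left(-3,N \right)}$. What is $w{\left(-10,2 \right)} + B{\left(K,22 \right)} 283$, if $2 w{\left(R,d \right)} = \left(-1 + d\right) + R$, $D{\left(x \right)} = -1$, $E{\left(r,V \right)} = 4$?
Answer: $\frac{6783}{2} \approx 3391.5$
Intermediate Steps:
$q{\left(N \right)} = 4$
$K = 3$ ($K = 4 - \left(-1\right) \left(-1\right) = 4 - 1 = 3$)
$B{\left(F,C \right)} = 4 F$ ($B{\left(F,C \right)} = \left(4 + 0\right) F = 4 F$)
$w{\left(R,d \right)} = - \frac{1}{2} + \frac{R}{2} + \frac{d}{2}$ ($w{\left(R,d \right)} = \frac{\left(-1 + d\right) + R}{2} = \frac{-1 + R + d}{2} = - \frac{1}{2} + \frac{R}{2} + \frac{d}{2}$)
$w{\left(-10,2 \right)} + B{\left(K,22 \right)} 283 = \left(- \frac{1}{2} + \frac{1}{2} \left(-10\right) + \frac{1}{2} \cdot 2\right) + 4 \cdot 3 \cdot 283 = \left(- \frac{1}{2} - 5 + 1\right) + 12 \cdot 283 = - \frac{9}{2} + 3396 = \frac{6783}{2}$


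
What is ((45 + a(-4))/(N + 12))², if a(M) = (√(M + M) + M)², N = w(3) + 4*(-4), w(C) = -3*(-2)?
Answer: 2297/4 - 424*I*√2 ≈ 574.25 - 599.63*I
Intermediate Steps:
w(C) = 6
N = -10 (N = 6 + 4*(-4) = 6 - 16 = -10)
a(M) = (M + √2*√M)² (a(M) = (√(2*M) + M)² = (√2*√M + M)² = (M + √2*√M)²)
((45 + a(-4))/(N + 12))² = ((45 + (-4 + √2*√(-4))²)/(-10 + 12))² = ((45 + (-4 + √2*(2*I))²)/2)² = ((45 + (-4 + 2*I*√2)²)*(½))² = (45/2 + (-4 + 2*I*√2)²/2)²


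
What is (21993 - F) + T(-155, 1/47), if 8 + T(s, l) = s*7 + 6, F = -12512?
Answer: 33418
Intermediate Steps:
T(s, l) = -2 + 7*s (T(s, l) = -8 + (s*7 + 6) = -8 + (7*s + 6) = -8 + (6 + 7*s) = -2 + 7*s)
(21993 - F) + T(-155, 1/47) = (21993 - 1*(-12512)) + (-2 + 7*(-155)) = (21993 + 12512) + (-2 - 1085) = 34505 - 1087 = 33418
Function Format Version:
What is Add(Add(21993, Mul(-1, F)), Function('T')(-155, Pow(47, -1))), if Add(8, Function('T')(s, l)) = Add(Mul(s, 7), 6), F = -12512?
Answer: 33418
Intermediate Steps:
Function('T')(s, l) = Add(-2, Mul(7, s)) (Function('T')(s, l) = Add(-8, Add(Mul(s, 7), 6)) = Add(-8, Add(Mul(7, s), 6)) = Add(-8, Add(6, Mul(7, s))) = Add(-2, Mul(7, s)))
Add(Add(21993, Mul(-1, F)), Function('T')(-155, Pow(47, -1))) = Add(Add(21993, Mul(-1, -12512)), Add(-2, Mul(7, -155))) = Add(Add(21993, 12512), Add(-2, -1085)) = Add(34505, -1087) = 33418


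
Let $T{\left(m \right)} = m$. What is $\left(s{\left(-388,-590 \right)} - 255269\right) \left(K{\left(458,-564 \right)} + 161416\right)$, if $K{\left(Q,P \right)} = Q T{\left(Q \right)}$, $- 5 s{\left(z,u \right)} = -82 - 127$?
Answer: $-94735232096$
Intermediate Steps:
$s{\left(z,u \right)} = \frac{209}{5}$ ($s{\left(z,u \right)} = - \frac{-82 - 127}{5} = \left(- \frac{1}{5}\right) \left(-209\right) = \frac{209}{5}$)
$K{\left(Q,P \right)} = Q^{2}$ ($K{\left(Q,P \right)} = Q Q = Q^{2}$)
$\left(s{\left(-388,-590 \right)} - 255269\right) \left(K{\left(458,-564 \right)} + 161416\right) = \left(\frac{209}{5} - 255269\right) \left(458^{2} + 161416\right) = - \frac{1276136 \left(209764 + 161416\right)}{5} = \left(- \frac{1276136}{5}\right) 371180 = -94735232096$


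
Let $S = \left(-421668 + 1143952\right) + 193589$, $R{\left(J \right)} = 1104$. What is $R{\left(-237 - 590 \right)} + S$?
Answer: $916977$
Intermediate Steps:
$S = 915873$ ($S = 722284 + 193589 = 915873$)
$R{\left(-237 - 590 \right)} + S = 1104 + 915873 = 916977$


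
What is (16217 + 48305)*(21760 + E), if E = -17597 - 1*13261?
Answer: -587021156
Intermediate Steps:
E = -30858 (E = -17597 - 13261 = -30858)
(16217 + 48305)*(21760 + E) = (16217 + 48305)*(21760 - 30858) = 64522*(-9098) = -587021156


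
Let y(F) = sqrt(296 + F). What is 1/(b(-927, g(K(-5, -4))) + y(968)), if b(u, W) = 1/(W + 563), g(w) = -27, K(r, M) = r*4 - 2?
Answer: -536/363142143 + 1149184*sqrt(79)/363142143 ≈ 0.028126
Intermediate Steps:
K(r, M) = -2 + 4*r (K(r, M) = 4*r - 2 = -2 + 4*r)
b(u, W) = 1/(563 + W)
1/(b(-927, g(K(-5, -4))) + y(968)) = 1/(1/(563 - 27) + sqrt(296 + 968)) = 1/(1/536 + sqrt(1264)) = 1/(1/536 + 4*sqrt(79))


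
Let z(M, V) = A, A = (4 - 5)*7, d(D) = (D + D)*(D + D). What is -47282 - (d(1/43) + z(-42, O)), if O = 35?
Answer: -87411479/1849 ≈ -47275.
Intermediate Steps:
d(D) = 4*D² (d(D) = (2*D)*(2*D) = 4*D²)
A = -7 (A = -1*7 = -7)
z(M, V) = -7
-47282 - (d(1/43) + z(-42, O)) = -47282 - (4*(1/43)² - 7) = -47282 - (4*(1/1849) - 7) = -47282 - (4/1849 - 7) = -47282 - 1*(-12939/1849) = -47282 + 12939/1849 = -87411479/1849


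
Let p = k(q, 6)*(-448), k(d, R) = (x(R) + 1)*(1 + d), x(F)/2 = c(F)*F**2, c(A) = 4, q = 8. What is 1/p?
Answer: -1/1165248 ≈ -8.5819e-7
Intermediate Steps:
x(F) = 8*F**2 (x(F) = 2*(4*F**2) = 8*F**2)
k(d, R) = (1 + d)*(1 + 8*R**2) (k(d, R) = (8*R**2 + 1)*(1 + d) = (1 + 8*R**2)*(1 + d) = (1 + d)*(1 + 8*R**2))
p = -1165248 (p = (1 + 8 + 8*6**2 + 8*8*6**2)*(-448) = (1 + 8 + 8*36 + 8*8*36)*(-448) = (1 + 8 + 288 + 2304)*(-448) = 2601*(-448) = -1165248)
1/p = 1/(-1165248) = -1/1165248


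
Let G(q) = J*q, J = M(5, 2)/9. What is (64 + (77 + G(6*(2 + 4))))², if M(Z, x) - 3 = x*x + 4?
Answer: 34225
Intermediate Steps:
M(Z, x) = 7 + x² (M(Z, x) = 3 + (x*x + 4) = 3 + (x² + 4) = 3 + (4 + x²) = 7 + x²)
J = 11/9 (J = (7 + 2²)/9 = (7 + 4)*(⅑) = 11*(⅑) = 11/9 ≈ 1.2222)
G(q) = 11*q/9
(64 + (77 + G(6*(2 + 4))))² = (64 + (77 + 11*(6*(2 + 4))/9))² = (64 + (77 + 11*(6*6)/9))² = (64 + (77 + (11/9)*36))² = (64 + (77 + 44))² = (64 + 121)² = 185² = 34225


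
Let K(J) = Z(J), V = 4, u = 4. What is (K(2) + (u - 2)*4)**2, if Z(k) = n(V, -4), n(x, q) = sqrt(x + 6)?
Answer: (8 + sqrt(10))**2 ≈ 124.60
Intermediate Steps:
n(x, q) = sqrt(6 + x)
Z(k) = sqrt(10) (Z(k) = sqrt(6 + 4) = sqrt(10))
K(J) = sqrt(10)
(K(2) + (u - 2)*4)**2 = (sqrt(10) + (4 - 2)*4)**2 = (sqrt(10) + 2*4)**2 = (sqrt(10) + 8)**2 = (8 + sqrt(10))**2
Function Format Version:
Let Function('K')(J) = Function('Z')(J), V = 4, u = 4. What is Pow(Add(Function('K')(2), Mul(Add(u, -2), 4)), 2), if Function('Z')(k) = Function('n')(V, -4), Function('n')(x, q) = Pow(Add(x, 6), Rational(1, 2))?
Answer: Pow(Add(8, Pow(10, Rational(1, 2))), 2) ≈ 124.60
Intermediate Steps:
Function('n')(x, q) = Pow(Add(6, x), Rational(1, 2))
Function('Z')(k) = Pow(10, Rational(1, 2)) (Function('Z')(k) = Pow(Add(6, 4), Rational(1, 2)) = Pow(10, Rational(1, 2)))
Function('K')(J) = Pow(10, Rational(1, 2))
Pow(Add(Function('K')(2), Mul(Add(u, -2), 4)), 2) = Pow(Add(Pow(10, Rational(1, 2)), Mul(Add(4, -2), 4)), 2) = Pow(Add(Pow(10, Rational(1, 2)), Mul(2, 4)), 2) = Pow(Add(Pow(10, Rational(1, 2)), 8), 2) = Pow(Add(8, Pow(10, Rational(1, 2))), 2)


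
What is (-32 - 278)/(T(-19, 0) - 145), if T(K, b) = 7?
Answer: 155/69 ≈ 2.2464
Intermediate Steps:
(-32 - 278)/(T(-19, 0) - 145) = (-32 - 278)/(7 - 145) = -310/(-138) = -310*(-1/138) = 155/69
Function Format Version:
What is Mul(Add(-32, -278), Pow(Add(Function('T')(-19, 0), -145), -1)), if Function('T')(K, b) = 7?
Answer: Rational(155, 69) ≈ 2.2464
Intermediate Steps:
Mul(Add(-32, -278), Pow(Add(Function('T')(-19, 0), -145), -1)) = Mul(Add(-32, -278), Pow(Add(7, -145), -1)) = Mul(-310, Pow(-138, -1)) = Mul(-310, Rational(-1, 138)) = Rational(155, 69)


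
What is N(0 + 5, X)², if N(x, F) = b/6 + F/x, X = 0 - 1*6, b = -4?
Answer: 784/225 ≈ 3.4844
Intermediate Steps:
X = -6 (X = 0 - 6 = -6)
N(x, F) = -⅔ + F/x (N(x, F) = -4/6 + F/x = -4*⅙ + F/x = -⅔ + F/x)
N(0 + 5, X)² = (-⅔ - 6/(0 + 5))² = (-⅔ - 6/5)² = (-28/15)² = 784/225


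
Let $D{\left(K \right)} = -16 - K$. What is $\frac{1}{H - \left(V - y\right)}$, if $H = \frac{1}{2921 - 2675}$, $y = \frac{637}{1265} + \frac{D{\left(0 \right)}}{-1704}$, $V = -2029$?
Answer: $\frac{22094490}{44841143327} \approx 0.00049273$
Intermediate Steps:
$y = \frac{138211}{269445}$ ($y = \frac{637}{1265} + \frac{-16 - 0}{-1704} = 637 \cdot \frac{1}{1265} + \left(-16 + 0\right) \left(- \frac{1}{1704}\right) = \frac{637}{1265} - - \frac{2}{213} = \frac{637}{1265} + \frac{2}{213} = \frac{138211}{269445} \approx 0.51295$)
$H = \frac{1}{246}$ ($H = \frac{1}{2921 - 2675} = \frac{1}{246} \approx 0.004065$)
$\frac{1}{H - \left(V - y\right)} = \frac{1}{\frac{1}{246} + \left(\frac{138211}{269445} - -2029\right)} = \frac{1}{\frac{1}{246} + \left(\frac{138211}{269445} + 2029\right)} = \frac{1}{\frac{1}{246} + \frac{546842116}{269445}} = \frac{1}{\frac{44841143327}{22094490}} = \frac{22094490}{44841143327}$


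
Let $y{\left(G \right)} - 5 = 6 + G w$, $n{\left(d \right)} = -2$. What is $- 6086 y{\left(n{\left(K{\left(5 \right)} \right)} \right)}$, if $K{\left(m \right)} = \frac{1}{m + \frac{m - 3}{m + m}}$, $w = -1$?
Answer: $-79118$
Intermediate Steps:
$K{\left(m \right)} = \frac{1}{m + \frac{-3 + m}{2 m}}$
$y{\left(G \right)} = 11 - G$ ($y{\left(G \right)} = 5 + \left(6 + G \left(-1\right)\right) = 5 - \left(-6 + G\right) = 11 - G$)
$- 6086 y{\left(n{\left(K{\left(5 \right)} \right)} \right)} = - 6086 \left(11 - -2\right) = - 6086 \left(11 + 2\right) = \left(-6086\right) 13 = -79118$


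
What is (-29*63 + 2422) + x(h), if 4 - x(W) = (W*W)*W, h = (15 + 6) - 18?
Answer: 572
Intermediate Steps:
h = 3 (h = 21 - 18 = 3)
x(W) = 4 - W**3 (x(W) = 4 - W*W*W = 4 - W**2*W = 4 - W**3)
(-29*63 + 2422) + x(h) = (-29*63 + 2422) + (4 - 1*3**3) = (-1827 + 2422) + (4 - 1*27) = 595 + (4 - 27) = 595 - 23 = 572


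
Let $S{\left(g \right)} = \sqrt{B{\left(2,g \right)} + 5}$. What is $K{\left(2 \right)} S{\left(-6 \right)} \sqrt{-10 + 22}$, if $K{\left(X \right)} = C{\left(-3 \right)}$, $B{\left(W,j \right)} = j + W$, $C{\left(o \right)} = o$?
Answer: $- 6 \sqrt{3} \approx -10.392$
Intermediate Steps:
$B{\left(W,j \right)} = W + j$
$K{\left(X \right)} = -3$
$S{\left(g \right)} = \sqrt{7 + g}$ ($S{\left(g \right)} = \sqrt{\left(2 + g\right) + 5} = \sqrt{7 + g}$)
$K{\left(2 \right)} S{\left(-6 \right)} \sqrt{-10 + 22} = - 3 \sqrt{7 - 6} \sqrt{-10 + 22} = - 3 \sqrt{1} \sqrt{12} = \left(-3\right) 1 \cdot 2 \sqrt{3} = - 3 \cdot 2 \sqrt{3} = - 6 \sqrt{3}$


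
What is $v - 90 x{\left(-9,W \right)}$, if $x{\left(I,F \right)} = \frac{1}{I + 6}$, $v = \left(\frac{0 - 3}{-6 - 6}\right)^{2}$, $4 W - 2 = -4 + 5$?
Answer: $\frac{481}{16} \approx 30.063$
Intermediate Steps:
$W = \frac{3}{4}$ ($W = \frac{1}{2} + \frac{-4 + 5}{4} = \frac{1}{2} + \frac{1}{4} \cdot 1 = \frac{1}{2} + \frac{1}{4} = \frac{3}{4} \approx 0.75$)
$v = \frac{1}{16}$ ($v = \left(- \frac{3}{-12}\right)^{2} = \left(\left(-3\right) \left(- \frac{1}{12}\right)\right)^{2} = \left(\frac{1}{4}\right)^{2} = \frac{1}{16} \approx 0.0625$)
$x{\left(I,F \right)} = \frac{1}{6 + I}$
$v - 90 x{\left(-9,W \right)} = \frac{1}{16} - \frac{90}{6 - 9} = \frac{1}{16} - \frac{90}{-3} = \frac{1}{16} - -30 = \frac{1}{16} + 30 = \frac{481}{16}$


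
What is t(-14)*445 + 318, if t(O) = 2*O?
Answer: -12142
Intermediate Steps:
t(-14)*445 + 318 = (2*(-14))*445 + 318 = -28*445 + 318 = -12460 + 318 = -12142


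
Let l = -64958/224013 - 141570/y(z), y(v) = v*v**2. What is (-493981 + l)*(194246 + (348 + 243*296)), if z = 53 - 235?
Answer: -3419224253163692340743/25970723142 ≈ -1.3166e+11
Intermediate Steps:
z = -182
y(v) = v**3
l = -13841930759/51941446284 (l = -64958/224013 - 141570/((-182)**3) = -64958*1/224013 - 141570/(-6028568) = -64958/224013 - 141570*(-1/6028568) = -64958/224013 + 5445/231868 = -13841930759/51941446284 ≈ -0.26649)
(-493981 + l)*(194246 + (348 + 243*296)) = (-493981 - 13841930759/51941446284)*(194246 + (348 + 243*296)) = -25658101418747363*(194246 + (348 + 71928))/51941446284 = -25658101418747363*(194246 + 72276)/51941446284 = -25658101418747363/51941446284*266522 = -3419224253163692340743/25970723142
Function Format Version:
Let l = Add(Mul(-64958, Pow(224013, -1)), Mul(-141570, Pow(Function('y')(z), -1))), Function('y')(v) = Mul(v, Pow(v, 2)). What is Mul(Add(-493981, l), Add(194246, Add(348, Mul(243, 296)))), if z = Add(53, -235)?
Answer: Rational(-3419224253163692340743, 25970723142) ≈ -1.3166e+11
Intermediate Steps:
z = -182
Function('y')(v) = Pow(v, 3)
l = Rational(-13841930759, 51941446284) (l = Add(Mul(-64958, Pow(224013, -1)), Mul(-141570, Pow(Pow(-182, 3), -1))) = Add(Mul(-64958, Rational(1, 224013)), Mul(-141570, Pow(-6028568, -1))) = Add(Rational(-64958, 224013), Mul(-141570, Rational(-1, 6028568))) = Add(Rational(-64958, 224013), Rational(5445, 231868)) = Rational(-13841930759, 51941446284) ≈ -0.26649)
Mul(Add(-493981, l), Add(194246, Add(348, Mul(243, 296)))) = Mul(Add(-493981, Rational(-13841930759, 51941446284)), Add(194246, Add(348, Mul(243, 296)))) = Mul(Rational(-25658101418747363, 51941446284), Add(194246, Add(348, 71928))) = Mul(Rational(-25658101418747363, 51941446284), Add(194246, 72276)) = Mul(Rational(-25658101418747363, 51941446284), 266522) = Rational(-3419224253163692340743, 25970723142)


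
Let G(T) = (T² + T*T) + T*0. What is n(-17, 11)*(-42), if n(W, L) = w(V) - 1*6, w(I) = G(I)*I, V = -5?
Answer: 10752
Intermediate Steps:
G(T) = 2*T² (G(T) = (T² + T²) + 0 = 2*T² + 0 = 2*T²)
w(I) = 2*I³ (w(I) = (2*I²)*I = 2*I³)
n(W, L) = -256 (n(W, L) = 2*(-5)³ - 1*6 = 2*(-125) - 6 = -250 - 6 = -256)
n(-17, 11)*(-42) = -256*(-42) = 10752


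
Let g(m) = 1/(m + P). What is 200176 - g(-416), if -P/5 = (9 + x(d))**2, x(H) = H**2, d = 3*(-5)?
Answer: 54887458497/274196 ≈ 2.0018e+5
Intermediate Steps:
d = -15
P = -273780 (P = -5*(9 + (-15)**2)**2 = -5*(9 + 225)**2 = -5*234**2 = -5*54756 = -273780)
g(m) = 1/(-273780 + m) (g(m) = 1/(m - 273780) = 1/(-273780 + m))
200176 - g(-416) = 200176 - 1/(-273780 - 416) = 200176 - 1/(-274196) = 200176 - 1*(-1/274196) = 200176 + 1/274196 = 54887458497/274196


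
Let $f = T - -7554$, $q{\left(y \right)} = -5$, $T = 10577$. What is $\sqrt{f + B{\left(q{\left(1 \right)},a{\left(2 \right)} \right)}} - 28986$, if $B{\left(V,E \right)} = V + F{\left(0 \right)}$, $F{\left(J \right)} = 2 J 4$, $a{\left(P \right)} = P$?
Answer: $-28986 + 3 \sqrt{2014} \approx -28851.0$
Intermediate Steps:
$F{\left(J \right)} = 8 J$
$B{\left(V,E \right)} = V$ ($B{\left(V,E \right)} = V + 8 \cdot 0 = V + 0 = V$)
$f = 18131$ ($f = 10577 - -7554 = 10577 + 7554 = 18131$)
$\sqrt{f + B{\left(q{\left(1 \right)},a{\left(2 \right)} \right)}} - 28986 = \sqrt{18131 - 5} - 28986 = \sqrt{18126} - 28986 = 3 \sqrt{2014} - 28986 = -28986 + 3 \sqrt{2014}$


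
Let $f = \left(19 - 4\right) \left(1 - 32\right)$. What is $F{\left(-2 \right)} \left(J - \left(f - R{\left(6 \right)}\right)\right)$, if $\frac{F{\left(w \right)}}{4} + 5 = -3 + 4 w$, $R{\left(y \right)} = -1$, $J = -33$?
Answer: $-27584$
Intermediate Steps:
$F{\left(w \right)} = -32 + 16 w$ ($F{\left(w \right)} = -20 + 4 \left(-3 + 4 w\right) = -20 + \left(-12 + 16 w\right) = -32 + 16 w$)
$f = -465$ ($f = 15 \left(-31\right) = -465$)
$F{\left(-2 \right)} \left(J - \left(f - R{\left(6 \right)}\right)\right) = \left(-32 + 16 \left(-2\right)\right) \left(-33 - -464\right) = \left(-32 - 32\right) \left(-33 + \left(-1 + 465\right)\right) = - 64 \left(-33 + 464\right) = \left(-64\right) 431 = -27584$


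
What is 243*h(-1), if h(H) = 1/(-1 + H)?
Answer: -243/2 ≈ -121.50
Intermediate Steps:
243*h(-1) = 243/(-1 - 1) = 243/(-2) = 243*(-½) = -243/2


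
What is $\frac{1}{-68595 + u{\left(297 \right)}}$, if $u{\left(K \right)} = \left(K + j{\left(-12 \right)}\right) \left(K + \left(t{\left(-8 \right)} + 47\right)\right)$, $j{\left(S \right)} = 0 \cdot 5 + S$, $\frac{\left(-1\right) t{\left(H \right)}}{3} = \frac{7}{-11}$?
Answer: $\frac{11}{329880} \approx 3.3345 \cdot 10^{-5}$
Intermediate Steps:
$t{\left(H \right)} = \frac{21}{11}$ ($t{\left(H \right)} = - 3 \frac{7}{-11} = - 3 \cdot 7 \left(- \frac{1}{11}\right) = \left(-3\right) \left(- \frac{7}{11}\right) = \frac{21}{11}$)
$j{\left(S \right)} = S$ ($j{\left(S \right)} = 0 + S = S$)
$u{\left(K \right)} = \left(-12 + K\right) \left(\frac{538}{11} + K\right)$ ($u{\left(K \right)} = \left(K - 12\right) \left(K + \left(\frac{21}{11} + 47\right)\right) = \left(-12 + K\right) \left(K + \frac{538}{11}\right) = \left(-12 + K\right) \left(\frac{538}{11} + K\right)$)
$\frac{1}{-68595 + u{\left(297 \right)}} = \frac{1}{-68595 + \left(- \frac{6456}{11} + 297^{2} + \frac{406}{11} \cdot 297\right)} = \frac{1}{-68595 + \left(- \frac{6456}{11} + 88209 + 10962\right)} = \frac{1}{-68595 + \frac{1084425}{11}} = \frac{1}{\frac{329880}{11}} = \frac{11}{329880}$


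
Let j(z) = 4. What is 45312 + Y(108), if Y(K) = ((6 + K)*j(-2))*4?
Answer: 47136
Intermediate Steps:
Y(K) = 96 + 16*K (Y(K) = ((6 + K)*4)*4 = (24 + 4*K)*4 = 96 + 16*K)
45312 + Y(108) = 45312 + (96 + 16*108) = 45312 + (96 + 1728) = 45312 + 1824 = 47136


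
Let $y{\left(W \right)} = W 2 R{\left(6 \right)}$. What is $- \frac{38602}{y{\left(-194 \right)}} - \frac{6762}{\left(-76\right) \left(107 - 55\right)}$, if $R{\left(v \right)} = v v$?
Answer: $\frac{964870}{215631} \approx 4.4746$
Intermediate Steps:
$R{\left(v \right)} = v^{2}$
$y{\left(W \right)} = 72 W$ ($y{\left(W \right)} = W 2 \cdot 6^{2} = 2 W 36 = 72 W$)
$- \frac{38602}{y{\left(-194 \right)}} - \frac{6762}{\left(-76\right) \left(107 - 55\right)} = - \frac{38602}{72 \left(-194\right)} - \frac{6762}{\left(-76\right) \left(107 - 55\right)} = - \frac{38602}{-13968} - \frac{6762}{\left(-76\right) 52} = \left(-38602\right) \left(- \frac{1}{13968}\right) - \frac{6762}{-3952} = \frac{19301}{6984} - - \frac{3381}{1976} = \frac{19301}{6984} + \frac{3381}{1976} = \frac{964870}{215631}$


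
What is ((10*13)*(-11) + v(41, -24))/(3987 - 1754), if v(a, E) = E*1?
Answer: -1454/2233 ≈ -0.65114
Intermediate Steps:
v(a, E) = E
((10*13)*(-11) + v(41, -24))/(3987 - 1754) = ((10*13)*(-11) - 24)/(3987 - 1754) = (130*(-11) - 24)/2233 = (-1430 - 24)*(1/2233) = -1454*1/2233 = -1454/2233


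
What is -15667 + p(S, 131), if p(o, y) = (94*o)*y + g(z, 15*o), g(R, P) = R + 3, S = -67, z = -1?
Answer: -840703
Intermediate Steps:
g(R, P) = 3 + R
p(o, y) = 2 + 94*o*y (p(o, y) = (94*o)*y + (3 - 1) = 94*o*y + 2 = 2 + 94*o*y)
-15667 + p(S, 131) = -15667 + (2 + 94*(-67)*131) = -15667 + (2 - 825038) = -15667 - 825036 = -840703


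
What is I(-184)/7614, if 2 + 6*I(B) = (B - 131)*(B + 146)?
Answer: 2992/11421 ≈ 0.26197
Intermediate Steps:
I(B) = -⅓ + (-131 + B)*(146 + B)/6 (I(B) = -⅓ + ((B - 131)*(B + 146))/6 = -⅓ + ((-131 + B)*(146 + B))/6 = -⅓ + (-131 + B)*(146 + B)/6)
I(-184)/7614 = (-3188 + (⅙)*(-184)² + (5/2)*(-184))/7614 = (-3188 + (⅙)*33856 - 460)*(1/7614) = (-3188 + 16928/3 - 460)*(1/7614) = (5984/3)*(1/7614) = 2992/11421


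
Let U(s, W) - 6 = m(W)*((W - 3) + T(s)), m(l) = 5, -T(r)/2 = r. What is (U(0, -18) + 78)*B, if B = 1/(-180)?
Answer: 7/60 ≈ 0.11667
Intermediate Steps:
T(r) = -2*r
B = -1/180 ≈ -0.0055556
U(s, W) = -9 - 10*s + 5*W (U(s, W) = 6 + 5*((W - 3) - 2*s) = 6 + 5*((-3 + W) - 2*s) = 6 + 5*(-3 + W - 2*s) = 6 + (-15 - 10*s + 5*W) = -9 - 10*s + 5*W)
(U(0, -18) + 78)*B = ((-9 - 10*0 + 5*(-18)) + 78)*(-1/180) = ((-9 + 0 - 90) + 78)*(-1/180) = (-99 + 78)*(-1/180) = -21*(-1/180) = 7/60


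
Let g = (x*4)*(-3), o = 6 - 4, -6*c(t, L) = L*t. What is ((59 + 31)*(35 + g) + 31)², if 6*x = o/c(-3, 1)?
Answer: 6056521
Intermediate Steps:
c(t, L) = -L*t/6
o = 2
x = ⅔ (x = (2/((-⅙*1*(-3))))/6 = (2/(½))/6 = (2*2)/6 = (⅙)*4 = ⅔ ≈ 0.66667)
g = -8 (g = ((⅔)*4)*(-3) = (8/3)*(-3) = -8)
((59 + 31)*(35 + g) + 31)² = ((59 + 31)*(35 - 8) + 31)² = (90*27 + 31)² = (2430 + 31)² = 2461² = 6056521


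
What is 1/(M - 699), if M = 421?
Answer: -1/278 ≈ -0.0035971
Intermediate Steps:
1/(M - 699) = 1/(421 - 699) = 1/(-278) = -1/278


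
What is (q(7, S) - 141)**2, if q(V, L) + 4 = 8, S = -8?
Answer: 18769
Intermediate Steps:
q(V, L) = 4 (q(V, L) = -4 + 8 = 4)
(q(7, S) - 141)**2 = (4 - 141)**2 = (-137)**2 = 18769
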